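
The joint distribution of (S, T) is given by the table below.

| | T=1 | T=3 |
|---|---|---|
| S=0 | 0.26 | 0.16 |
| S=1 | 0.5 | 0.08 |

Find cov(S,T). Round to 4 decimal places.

E[S] = 0.58,  E[T] = 1.48
E[ST] = 0.74
cov(S,T) = E[ST] − E[S]E[T] = 0.74 − (0.58)(1.48) = -0.1184

-0.1184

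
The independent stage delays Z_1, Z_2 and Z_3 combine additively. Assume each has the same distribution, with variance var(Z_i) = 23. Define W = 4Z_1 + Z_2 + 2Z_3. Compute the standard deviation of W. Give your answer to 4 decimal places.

By independence, var(W) = (4)²var(Z_1) + (1)²var(Z_2) + (2)²var(Z_3)
= (4)²·23 + (1)²·23 + (2)²·23 = 483
σ(W) = √483 ≈ 21.9773

21.9773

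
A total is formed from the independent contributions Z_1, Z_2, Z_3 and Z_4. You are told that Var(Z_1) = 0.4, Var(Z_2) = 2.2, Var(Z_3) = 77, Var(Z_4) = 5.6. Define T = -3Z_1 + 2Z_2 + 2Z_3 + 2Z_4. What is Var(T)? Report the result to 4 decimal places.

By independence, Var(T) = (-3)²Var(Z_1) + (2)²Var(Z_2) + (2)²Var(Z_3) + (2)²Var(Z_4)
= (-3)²·0.4 + (2)²·2.2 + (2)²·77 + (2)²·5.6 = 342.8

342.8000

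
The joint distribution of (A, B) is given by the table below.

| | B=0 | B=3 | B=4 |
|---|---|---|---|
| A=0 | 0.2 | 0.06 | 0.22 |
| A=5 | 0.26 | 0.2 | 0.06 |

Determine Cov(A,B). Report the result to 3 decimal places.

E[A] = 2.6,  E[B] = 1.9
E[AB] = 4.2
Cov(A,B) = E[AB] − E[A]E[B] = 4.2 − (2.6)(1.9) = -0.74

-0.740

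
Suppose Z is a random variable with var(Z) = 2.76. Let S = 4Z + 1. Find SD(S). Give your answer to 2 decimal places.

var(4Z + 1) = (4)²·2.76 = 44.16
SD(S) = √44.16 ≈ 6.65

6.65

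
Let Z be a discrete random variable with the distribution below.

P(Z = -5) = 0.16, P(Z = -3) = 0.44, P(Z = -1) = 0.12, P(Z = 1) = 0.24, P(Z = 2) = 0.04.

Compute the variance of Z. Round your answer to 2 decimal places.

E[Z] = (-5)(0.16) + (-3)(0.44) + (-1)(0.12) + (1)(0.24) + (2)(0.04) = -1.92
E[Z²] = (-5)²(0.16) + (-3)²(0.44) + (-1)²(0.12) + (1)²(0.24) + (2)²(0.04) = 8.48
var(Z) = E[Z²] − (E[Z])² = 8.48 − (-1.92)² = 4.7936

4.79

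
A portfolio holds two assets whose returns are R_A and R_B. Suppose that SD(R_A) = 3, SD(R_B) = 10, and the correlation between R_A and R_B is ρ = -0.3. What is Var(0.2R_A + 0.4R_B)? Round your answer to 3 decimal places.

14.920

Var(R_A) = (3)² = 9;  Var(R_B) = (10)² = 100
Cov(R_A,R_B) = ρ·SD(R_A)·SD(R_B) = -0.3·3·10 = -9
Var(0.2R_A + 0.4R_B) = (0.2)²·Var(R_A) + (0.4)²·Var(R_B) + 2·(0.2)·(0.4)·Cov(R_A,R_B)
= 0.04·9 + 0.16·100 + 0.16·-9 = 14.92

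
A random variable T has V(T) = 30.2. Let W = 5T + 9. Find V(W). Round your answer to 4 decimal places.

V(5T + 9) = (5)²·V(T) = 25·30.2 = 755

755.0000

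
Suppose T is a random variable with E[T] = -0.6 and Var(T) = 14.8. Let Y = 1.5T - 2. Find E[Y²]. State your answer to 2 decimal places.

41.71

E[1.5T - 2] = 1.5·-0.6 − 2 = -2.9
Var(1.5T - 2) = (1.5)²·14.8 = 33.3
E[Y²] = Var(Y) + (E[Y])² = 33.3 + (-2.9)² = 41.71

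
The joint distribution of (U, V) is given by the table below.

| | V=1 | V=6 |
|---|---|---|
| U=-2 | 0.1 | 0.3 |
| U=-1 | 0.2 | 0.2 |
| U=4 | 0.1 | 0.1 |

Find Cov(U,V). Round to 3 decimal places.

-0.800

E[U] = -0.4,  E[V] = 4
E[UV] = -2.4
Cov(U,V) = E[UV] − E[U]E[V] = -2.4 − (-0.4)(4) = -0.8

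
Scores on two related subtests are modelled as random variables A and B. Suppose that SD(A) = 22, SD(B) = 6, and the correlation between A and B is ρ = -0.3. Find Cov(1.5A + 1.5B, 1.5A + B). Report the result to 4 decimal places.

994.5000

var(A) = (22)² = 484;  var(B) = (6)² = 36
Cov(A,B) = ρ·SD(A)·SD(B) = -0.3·22·6 = -39.6
Cov(1.5A + 1.5B, 1.5A + B) = (1.5)(1.5)var(A) + (1.5)(1)var(B) + [(1.5)(1) + (1.5)(1.5)]Cov(A,B)
= 2.25·484 + 1.5·36 + 3.75·-39.6 = 994.5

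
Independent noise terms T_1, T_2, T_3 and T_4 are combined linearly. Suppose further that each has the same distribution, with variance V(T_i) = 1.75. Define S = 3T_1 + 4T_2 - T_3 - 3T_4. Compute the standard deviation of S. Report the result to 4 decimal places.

By independence, V(S) = (3)²V(T_1) + (4)²V(T_2) + (-1)²V(T_3) + (-3)²V(T_4)
= (3)²·1.75 + (4)²·1.75 + (-1)²·1.75 + (-3)²·1.75 = 61.25
SD(S) = √61.25 ≈ 7.8262

7.8262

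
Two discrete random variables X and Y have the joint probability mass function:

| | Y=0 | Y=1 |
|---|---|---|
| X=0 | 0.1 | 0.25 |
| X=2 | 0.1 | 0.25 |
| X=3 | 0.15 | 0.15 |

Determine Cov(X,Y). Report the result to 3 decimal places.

-0.090

E[X] = 1.6,  E[Y] = 0.65
E[XY] = 0.95
Cov(X,Y) = E[XY] − E[X]E[Y] = 0.95 − (1.6)(0.65) = -0.09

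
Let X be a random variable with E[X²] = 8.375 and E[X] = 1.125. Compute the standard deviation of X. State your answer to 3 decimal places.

2.666

Var(X) = 8.375 − (1.125)² = 7.109375
SD(X) = √7.109375 ≈ 2.666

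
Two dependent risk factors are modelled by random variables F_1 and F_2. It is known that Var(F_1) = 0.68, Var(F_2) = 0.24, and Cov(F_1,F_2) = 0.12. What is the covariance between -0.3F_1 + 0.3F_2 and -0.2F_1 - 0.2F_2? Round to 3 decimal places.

0.026

Cov(-0.3F_1 + 0.3F_2, -0.2F_1 - 0.2F_2) = (-0.3)(-0.2)Var(F_1) + (0.3)(-0.2)Var(F_2) + [(-0.3)(-0.2) + (0.3)(-0.2)]Cov(F_1,F_2)
= 0.06·0.68 + -0.06·0.24 + 0·0.12 = 0.0264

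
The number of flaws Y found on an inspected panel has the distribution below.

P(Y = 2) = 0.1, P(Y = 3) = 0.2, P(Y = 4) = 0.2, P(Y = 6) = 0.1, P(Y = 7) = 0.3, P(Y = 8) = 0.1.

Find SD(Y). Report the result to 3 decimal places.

E[Y] = (2)(0.1) + (3)(0.2) + (4)(0.2) + (6)(0.1) + (7)(0.3) + (8)(0.1) = 5.1
E[Y²] = (2)²(0.1) + (3)²(0.2) + (4)²(0.2) + (6)²(0.1) + (7)²(0.3) + (8)²(0.1) = 30.1
var(Y) = E[Y²] − (E[Y])² = 30.1 − (5.1)² = 4.09
SD(Y) = √4.09 ≈ 2.022

2.022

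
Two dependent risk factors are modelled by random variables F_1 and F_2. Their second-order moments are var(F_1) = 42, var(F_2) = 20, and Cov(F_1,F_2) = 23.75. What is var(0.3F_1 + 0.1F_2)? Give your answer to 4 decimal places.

5.4050

var(0.3F_1 + 0.1F_2) = (0.3)²·var(F_1) + (0.1)²·var(F_2) + 2·(0.3)·(0.1)·Cov(F_1,F_2)
= 0.09·42 + 0.01·20 + 0.06·23.75 = 5.405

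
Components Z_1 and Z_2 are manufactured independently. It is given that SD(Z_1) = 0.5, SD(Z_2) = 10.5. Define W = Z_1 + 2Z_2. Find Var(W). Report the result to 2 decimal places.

441.25

Var(Z_1) = 0.25, Var(Z_2) = 110.25
By independence, Var(W) = (1)²Var(Z_1) + (2)²Var(Z_2)
= (1)²·0.25 + (2)²·110.25 = 441.25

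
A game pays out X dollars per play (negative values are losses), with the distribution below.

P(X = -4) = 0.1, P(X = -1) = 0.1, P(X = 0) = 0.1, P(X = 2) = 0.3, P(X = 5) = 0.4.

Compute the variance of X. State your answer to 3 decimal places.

8.490

E[X] = (-4)(0.1) + (-1)(0.1) + (0)(0.1) + (2)(0.3) + (5)(0.4) = 2.1
E[X²] = (-4)²(0.1) + (-1)²(0.1) + (0)²(0.1) + (2)²(0.3) + (5)²(0.4) = 12.9
V(X) = E[X²] − (E[X])² = 12.9 − (2.1)² = 8.49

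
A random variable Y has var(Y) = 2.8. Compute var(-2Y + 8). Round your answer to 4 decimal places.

var(-2Y + 8) = (-2)²·var(Y) = 4·2.8 = 11.2

11.2000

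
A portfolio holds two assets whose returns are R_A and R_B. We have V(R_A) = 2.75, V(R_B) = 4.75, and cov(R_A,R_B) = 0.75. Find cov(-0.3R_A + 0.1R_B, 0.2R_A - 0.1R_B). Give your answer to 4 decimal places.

cov(-0.3R_A + 0.1R_B, 0.2R_A - 0.1R_B) = (-0.3)(0.2)V(R_A) + (0.1)(-0.1)V(R_B) + [(-0.3)(-0.1) + (0.1)(0.2)]cov(R_A,R_B)
= -0.06·2.75 + -0.01·4.75 + 0.05·0.75 = -0.175

-0.1750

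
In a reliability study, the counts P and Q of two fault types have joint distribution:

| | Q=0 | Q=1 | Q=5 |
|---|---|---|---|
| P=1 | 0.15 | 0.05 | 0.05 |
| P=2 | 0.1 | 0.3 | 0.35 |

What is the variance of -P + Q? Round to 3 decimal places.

E[P] = 1.75,  E[Q] = 2.35,  E[PQ] = 4.4
Var(P) = 3.25 − (1.75)² = 0.1875;  Var(Q) = 10.35 − (2.35)² = 4.8275
Cov(P,Q) = 4.4 − (1.75)(2.35) = 0.2875
Var(-P + Q) = (-1)²·0.1875 + (1)²·4.8275 + 2·(-1)·(1)·0.2875 = 4.44

4.440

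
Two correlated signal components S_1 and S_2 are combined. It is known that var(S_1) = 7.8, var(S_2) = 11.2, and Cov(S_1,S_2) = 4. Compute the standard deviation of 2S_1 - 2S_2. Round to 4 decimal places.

var(2S_1 - 2S_2) = (2)²·var(S_1) + (-2)²·var(S_2) + 2·(2)·(-2)·Cov(S_1,S_2)
= 4·7.8 + 4·11.2 + -8·4 = 44
sd(2S_1 - 2S_2) = √44 ≈ 6.6332

6.6332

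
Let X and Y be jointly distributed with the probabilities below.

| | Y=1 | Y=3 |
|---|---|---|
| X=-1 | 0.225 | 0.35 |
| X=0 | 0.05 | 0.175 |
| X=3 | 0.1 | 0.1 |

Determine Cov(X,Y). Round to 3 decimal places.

-0.131

E[X] = 0.025,  E[Y] = 2.25
E[XY] = -0.075
Cov(X,Y) = E[XY] − E[X]E[Y] = -0.075 − (0.025)(2.25) = -0.13125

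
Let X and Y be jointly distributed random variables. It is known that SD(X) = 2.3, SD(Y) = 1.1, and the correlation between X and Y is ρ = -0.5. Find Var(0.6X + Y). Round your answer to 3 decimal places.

1.596

Var(X) = (2.3)² = 5.29;  Var(Y) = (1.1)² = 1.21
Cov(X,Y) = ρ·SD(X)·SD(Y) = -0.5·2.3·1.1 = -1.265
Var(0.6X + Y) = (0.6)²·Var(X) + (1)²·Var(Y) + 2·(0.6)·(1)·Cov(X,Y)
= 0.36·5.29 + 1·1.21 + 1.2·-1.265 = 1.5964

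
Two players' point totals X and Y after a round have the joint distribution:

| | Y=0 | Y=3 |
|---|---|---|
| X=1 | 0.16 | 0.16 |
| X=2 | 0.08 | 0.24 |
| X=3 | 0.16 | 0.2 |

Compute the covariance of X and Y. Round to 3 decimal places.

E[X] = 2.04,  E[Y] = 1.8
E[XY] = 3.72
cov(X,Y) = E[XY] − E[X]E[Y] = 3.72 − (2.04)(1.8) = 0.048

0.048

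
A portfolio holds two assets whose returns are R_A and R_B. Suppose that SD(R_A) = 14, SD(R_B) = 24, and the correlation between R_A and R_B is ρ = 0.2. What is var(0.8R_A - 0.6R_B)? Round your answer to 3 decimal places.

var(R_A) = (14)² = 196;  var(R_B) = (24)² = 576
Cov(R_A,R_B) = ρ·SD(R_A)·SD(R_B) = 0.2·14·24 = 67.2
var(0.8R_A - 0.6R_B) = (0.8)²·var(R_A) + (-0.6)²·var(R_B) + 2·(0.8)·(-0.6)·Cov(R_A,R_B)
= 0.64·196 + 0.36·576 + -0.96·67.2 = 268.288

268.288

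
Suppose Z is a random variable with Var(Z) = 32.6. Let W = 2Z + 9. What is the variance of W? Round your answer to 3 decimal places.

130.400

Var(2Z + 9) = (2)²·Var(Z) = 4·32.6 = 130.4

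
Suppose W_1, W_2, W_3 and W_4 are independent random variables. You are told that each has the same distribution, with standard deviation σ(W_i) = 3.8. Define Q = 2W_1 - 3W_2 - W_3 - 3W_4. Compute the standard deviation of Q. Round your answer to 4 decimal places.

18.2242

var(W_i) = (3.8)² = 14.44
By independence, var(Q) = (2)²var(W_1) + (-3)²var(W_2) + (-1)²var(W_3) + (-3)²var(W_4)
= (2)²·14.44 + (-3)²·14.44 + (-1)²·14.44 + (-3)²·14.44 = 332.12
σ(Q) = √332.12 ≈ 18.2242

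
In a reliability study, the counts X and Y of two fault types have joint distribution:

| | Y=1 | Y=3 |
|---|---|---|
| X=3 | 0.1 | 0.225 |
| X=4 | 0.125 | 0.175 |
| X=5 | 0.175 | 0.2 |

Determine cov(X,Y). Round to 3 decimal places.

-0.110

E[X] = 4.05,  E[Y] = 2.2
E[XY] = 8.8
cov(X,Y) = E[XY] − E[X]E[Y] = 8.8 − (4.05)(2.2) = -0.11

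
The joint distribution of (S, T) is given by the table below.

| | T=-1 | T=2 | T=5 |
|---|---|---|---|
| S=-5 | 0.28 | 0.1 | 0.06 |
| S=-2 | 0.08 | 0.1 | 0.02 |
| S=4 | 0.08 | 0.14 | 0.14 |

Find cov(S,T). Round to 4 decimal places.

E[S] = -1.16,  E[T] = 1.34
E[ST] = 2.06
cov(S,T) = E[ST] − E[S]E[T] = 2.06 − (-1.16)(1.34) = 3.6144

3.6144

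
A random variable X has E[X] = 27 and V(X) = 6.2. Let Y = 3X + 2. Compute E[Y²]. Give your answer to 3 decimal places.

E[3X + 2] = 3·27 + 2 = 83
V(3X + 2) = (3)²·6.2 = 55.8
E[Y²] = V(Y) + (E[Y])² = 55.8 + (83)² = 6944.8

6944.800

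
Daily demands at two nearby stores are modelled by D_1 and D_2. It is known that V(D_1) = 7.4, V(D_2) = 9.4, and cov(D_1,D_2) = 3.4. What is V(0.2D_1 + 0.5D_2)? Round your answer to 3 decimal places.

3.326

V(0.2D_1 + 0.5D_2) = (0.2)²·V(D_1) + (0.5)²·V(D_2) + 2·(0.2)·(0.5)·cov(D_1,D_2)
= 0.04·7.4 + 0.25·9.4 + 0.2·3.4 = 3.326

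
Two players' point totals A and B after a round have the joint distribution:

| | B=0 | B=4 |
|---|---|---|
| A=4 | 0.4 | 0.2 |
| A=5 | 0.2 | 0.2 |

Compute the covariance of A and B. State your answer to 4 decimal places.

0.1600

E[A] = 4.4,  E[B] = 1.6
E[AB] = 7.2
Cov(A,B) = E[AB] − E[A]E[B] = 7.2 − (4.4)(1.6) = 0.16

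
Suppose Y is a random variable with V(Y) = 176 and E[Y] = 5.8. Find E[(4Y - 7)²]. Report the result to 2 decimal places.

3078.44

E[4Y - 7] = 4·5.8 − 7 = 16.2
V(4Y - 7) = (4)²·176 = 2816
E[(4Y - 7)²] = V((4Y - 7)) + (E[(4Y - 7)])² = 2816 + (16.2)² = 3078.44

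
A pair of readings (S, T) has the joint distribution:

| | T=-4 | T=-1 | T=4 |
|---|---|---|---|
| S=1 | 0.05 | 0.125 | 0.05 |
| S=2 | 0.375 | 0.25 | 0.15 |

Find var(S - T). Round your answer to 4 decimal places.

E[S] = 1.775,  E[T] = -1.275,  E[ST] = -2.425
var(S) = 3.325 − (1.775)² = 0.174375;  var(T) = 10.375 − (-1.275)² = 8.749375
Cov(S,T) = -2.425 − (1.775)(-1.275) = -0.161875
var(S - T) = (1)²·0.174375 + (-1)²·8.749375 + 2·(1)·(-1)·-0.161875 = 9.2475

9.2475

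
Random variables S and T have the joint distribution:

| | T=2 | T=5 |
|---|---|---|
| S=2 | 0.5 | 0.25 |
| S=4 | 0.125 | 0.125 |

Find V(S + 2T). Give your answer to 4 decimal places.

9.9375

E[S] = 2.5,  E[T] = 3.125,  E[ST] = 8
V(S) = 7 − (2.5)² = 0.75;  V(T) = 11.875 − (3.125)² = 2.109375
Cov(S,T) = 8 − (2.5)(3.125) = 0.1875
V(S + 2T) = (1)²·0.75 + (2)²·2.109375 + 2·(1)·(2)·0.1875 = 9.9375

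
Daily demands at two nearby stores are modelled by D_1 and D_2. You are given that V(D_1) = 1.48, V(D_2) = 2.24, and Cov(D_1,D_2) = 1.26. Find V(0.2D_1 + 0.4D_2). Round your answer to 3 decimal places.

0.619

V(0.2D_1 + 0.4D_2) = (0.2)²·V(D_1) + (0.4)²·V(D_2) + 2·(0.2)·(0.4)·Cov(D_1,D_2)
= 0.04·1.48 + 0.16·2.24 + 0.16·1.26 = 0.6192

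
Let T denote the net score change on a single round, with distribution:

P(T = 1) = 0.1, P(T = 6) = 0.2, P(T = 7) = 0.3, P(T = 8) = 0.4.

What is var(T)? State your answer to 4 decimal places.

4.0400

E[T] = (1)(0.1) + (6)(0.2) + (7)(0.3) + (8)(0.4) = 6.6
E[T²] = (1)²(0.1) + (6)²(0.2) + (7)²(0.3) + (8)²(0.4) = 47.6
var(T) = E[T²] − (E[T])² = 47.6 − (6.6)² = 4.04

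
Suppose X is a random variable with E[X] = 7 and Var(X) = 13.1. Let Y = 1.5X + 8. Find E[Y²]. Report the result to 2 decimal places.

371.73

E[1.5X + 8] = 1.5·7 + 8 = 18.5
Var(1.5X + 8) = (1.5)²·13.1 = 29.475
E[Y²] = Var(Y) + (E[Y])² = 29.475 + (18.5)² = 371.725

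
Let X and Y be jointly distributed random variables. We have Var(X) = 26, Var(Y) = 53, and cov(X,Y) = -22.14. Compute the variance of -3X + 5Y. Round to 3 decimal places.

2223.200

Var(-3X + 5Y) = (-3)²·Var(X) + (5)²·Var(Y) + 2·(-3)·(5)·cov(X,Y)
= 9·26 + 25·53 + -30·-22.14 = 2223.2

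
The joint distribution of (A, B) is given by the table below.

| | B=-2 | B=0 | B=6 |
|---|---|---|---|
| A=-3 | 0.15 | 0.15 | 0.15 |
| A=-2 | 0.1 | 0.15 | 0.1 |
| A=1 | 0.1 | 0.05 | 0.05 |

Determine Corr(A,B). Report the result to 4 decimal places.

E[A] = -1.85,  E[B] = 1.1
E[AB] = -2.5
cov(A,B) = E[AB] − E[A]E[B] = -2.5 − (-1.85)(1.1) = -0.465
V(A) = 2.2275,  V(B) = 10.99
ρ = -0.465 / √(2.2275·10.99) ≈ -0.0940

-0.0940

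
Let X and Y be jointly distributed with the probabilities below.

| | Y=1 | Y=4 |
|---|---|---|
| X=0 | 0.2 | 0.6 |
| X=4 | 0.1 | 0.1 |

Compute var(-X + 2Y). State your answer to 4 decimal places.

12.0400

E[X] = 0.8,  E[Y] = 3.1,  E[XY] = 2
var(X) = 3.2 − (0.8)² = 2.56;  var(Y) = 11.5 − (3.1)² = 1.89
cov(X,Y) = 2 − (0.8)(3.1) = -0.48
var(-X + 2Y) = (-1)²·2.56 + (2)²·1.89 + 2·(-1)·(2)·-0.48 = 12.04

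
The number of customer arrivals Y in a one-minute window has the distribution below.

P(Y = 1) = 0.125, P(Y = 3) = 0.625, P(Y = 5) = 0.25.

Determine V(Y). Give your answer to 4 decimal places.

E[Y] = (1)(0.125) + (3)(0.625) + (5)(0.25) = 3.25
E[Y²] = (1)²(0.125) + (3)²(0.625) + (5)²(0.25) = 12
V(Y) = E[Y²] − (E[Y])² = 12 − (3.25)² = 1.4375

1.4375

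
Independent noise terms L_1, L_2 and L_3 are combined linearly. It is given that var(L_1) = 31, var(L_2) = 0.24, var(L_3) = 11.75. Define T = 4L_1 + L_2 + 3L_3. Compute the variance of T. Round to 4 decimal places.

By independence, var(T) = (4)²var(L_1) + (1)²var(L_2) + (3)²var(L_3)
= (4)²·31 + (1)²·0.24 + (3)²·11.75 = 601.99

601.9900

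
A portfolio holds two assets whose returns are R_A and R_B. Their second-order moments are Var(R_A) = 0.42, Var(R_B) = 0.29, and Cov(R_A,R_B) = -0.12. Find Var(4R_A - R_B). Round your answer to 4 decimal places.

7.9700

Var(4R_A - R_B) = (4)²·Var(R_A) + (-1)²·Var(R_B) + 2·(4)·(-1)·Cov(R_A,R_B)
= 16·0.42 + 1·0.29 + -8·-0.12 = 7.97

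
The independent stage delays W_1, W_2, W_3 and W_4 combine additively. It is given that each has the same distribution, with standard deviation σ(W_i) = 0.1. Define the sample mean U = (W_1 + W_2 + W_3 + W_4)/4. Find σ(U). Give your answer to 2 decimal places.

Var(W_i) = (0.1)² = 0.01
By independence, Var(U) = (0.25)²Var(W_1) + (0.25)²Var(W_2) + (0.25)²Var(W_3) + (0.25)²Var(W_4)
= (0.25)²·0.01 + (0.25)²·0.01 + (0.25)²·0.01 + (0.25)²·0.01 = 0.0025
σ(U) = √0.0025 ≈ 0.05

0.05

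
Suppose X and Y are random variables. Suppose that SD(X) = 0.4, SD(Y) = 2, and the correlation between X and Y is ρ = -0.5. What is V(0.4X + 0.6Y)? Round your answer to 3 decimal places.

V(X) = (0.4)² = 0.16;  V(Y) = (2)² = 4
Cov(X,Y) = ρ·SD(X)·SD(Y) = -0.5·0.4·2 = -0.4
V(0.4X + 0.6Y) = (0.4)²·V(X) + (0.6)²·V(Y) + 2·(0.4)·(0.6)·Cov(X,Y)
= 0.16·0.16 + 0.36·4 + 0.48·-0.4 = 1.2736

1.274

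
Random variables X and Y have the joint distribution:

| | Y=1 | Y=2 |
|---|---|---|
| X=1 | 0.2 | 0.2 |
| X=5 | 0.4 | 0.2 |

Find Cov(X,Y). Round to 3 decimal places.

-0.160

E[X] = 3.4,  E[Y] = 1.4
E[XY] = 4.6
Cov(X,Y) = E[XY] − E[X]E[Y] = 4.6 − (3.4)(1.4) = -0.16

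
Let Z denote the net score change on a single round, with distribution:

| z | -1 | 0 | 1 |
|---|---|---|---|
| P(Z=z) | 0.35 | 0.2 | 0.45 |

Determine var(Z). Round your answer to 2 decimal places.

0.79

E[Z] = (-1)(0.35) + (0)(0.2) + (1)(0.45) = 0.1
E[Z²] = (-1)²(0.35) + (0)²(0.2) + (1)²(0.45) = 0.8
var(Z) = E[Z²] − (E[Z])² = 0.8 − (0.1)² = 0.79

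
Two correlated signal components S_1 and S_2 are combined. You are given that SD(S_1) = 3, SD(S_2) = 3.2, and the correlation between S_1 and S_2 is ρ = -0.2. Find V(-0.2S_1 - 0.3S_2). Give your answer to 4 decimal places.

V(S_1) = (3)² = 9;  V(S_2) = (3.2)² = 10.24
cov(S_1,S_2) = ρ·SD(S_1)·SD(S_2) = -0.2·3·3.2 = -1.92
V(-0.2S_1 - 0.3S_2) = (-0.2)²·V(S_1) + (-0.3)²·V(S_2) + 2·(-0.2)·(-0.3)·cov(S_1,S_2)
= 0.04·9 + 0.09·10.24 + 0.12·-1.92 = 1.0512

1.0512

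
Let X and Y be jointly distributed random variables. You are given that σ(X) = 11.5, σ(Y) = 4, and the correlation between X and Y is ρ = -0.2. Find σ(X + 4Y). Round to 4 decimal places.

17.7384

Var(X) = (11.5)² = 132.25;  Var(Y) = (4)² = 16
Cov(X,Y) = ρ·σ(X)·σ(Y) = -0.2·11.5·4 = -9.2
Var(X + 4Y) = (1)²·Var(X) + (4)²·Var(Y) + 2·(1)·(4)·Cov(X,Y)
= 1·132.25 + 16·16 + 8·-9.2 = 314.65
σ(X + 4Y) = √314.65 ≈ 17.7384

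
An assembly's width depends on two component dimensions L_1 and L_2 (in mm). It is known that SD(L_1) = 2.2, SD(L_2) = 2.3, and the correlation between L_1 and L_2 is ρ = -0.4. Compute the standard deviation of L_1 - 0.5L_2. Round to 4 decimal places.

2.8612

Var(L_1) = (2.2)² = 4.84;  Var(L_2) = (2.3)² = 5.29
Cov(L_1,L_2) = ρ·SD(L_1)·SD(L_2) = -0.4·2.2·2.3 = -2.024
Var(L_1 - 0.5L_2) = (1)²·Var(L_1) + (-0.5)²·Var(L_2) + 2·(1)·(-0.5)·Cov(L_1,L_2)
= 1·4.84 + 0.25·5.29 + -1·-2.024 = 8.1865
SD(L_1 - 0.5L_2) = √8.1865 ≈ 2.8612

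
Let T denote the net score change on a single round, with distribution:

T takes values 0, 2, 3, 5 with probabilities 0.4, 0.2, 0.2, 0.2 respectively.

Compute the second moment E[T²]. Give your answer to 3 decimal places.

7.600

E[T²] = (0)²(0.4) + (2)²(0.2) + (3)²(0.2) + (5)²(0.2) = 7.6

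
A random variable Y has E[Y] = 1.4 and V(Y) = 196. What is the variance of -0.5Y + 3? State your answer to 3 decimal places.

V(-0.5Y + 3) = (-0.5)²·V(Y) = 0.25·196 = 49

49.000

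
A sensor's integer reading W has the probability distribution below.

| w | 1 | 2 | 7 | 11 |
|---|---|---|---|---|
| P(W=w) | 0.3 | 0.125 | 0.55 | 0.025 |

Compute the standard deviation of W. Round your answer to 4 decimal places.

E[W] = (1)(0.3) + (2)(0.125) + (7)(0.55) + (11)(0.025) = 4.675
E[W²] = (1)²(0.3) + (2)²(0.125) + (7)²(0.55) + (11)²(0.025) = 30.775
Var(W) = E[W²] − (E[W])² = 30.775 − (4.675)² = 8.919375
σ(W) = √8.919375 ≈ 2.9865

2.9865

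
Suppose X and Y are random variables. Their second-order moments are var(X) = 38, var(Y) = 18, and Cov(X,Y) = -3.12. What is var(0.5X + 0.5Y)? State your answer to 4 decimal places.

12.4400

var(0.5X + 0.5Y) = (0.5)²·var(X) + (0.5)²·var(Y) + 2·(0.5)·(0.5)·Cov(X,Y)
= 0.25·38 + 0.25·18 + 0.5·-3.12 = 12.44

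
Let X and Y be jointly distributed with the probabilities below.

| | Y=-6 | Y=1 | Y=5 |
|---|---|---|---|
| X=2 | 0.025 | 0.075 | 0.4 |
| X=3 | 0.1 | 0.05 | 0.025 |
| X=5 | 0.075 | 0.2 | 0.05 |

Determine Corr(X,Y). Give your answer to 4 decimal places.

-0.3894

E[X] = 3.15,  E[Y] = 1.5
E[XY] = 2.575
Cov(X,Y) = E[XY] − E[X]E[Y] = 2.575 − (3.15)(1.5) = -2.15
V(X) = 1.7775,  V(Y) = 17.15
ρ = -2.15 / √(1.7775·17.15) ≈ -0.3894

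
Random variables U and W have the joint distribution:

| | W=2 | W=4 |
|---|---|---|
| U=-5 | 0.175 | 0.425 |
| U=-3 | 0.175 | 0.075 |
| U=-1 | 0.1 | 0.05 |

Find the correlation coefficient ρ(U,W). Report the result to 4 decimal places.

E[U] = -3.9,  E[W] = 3.1
E[UW] = -12.6
cov(U,W) = E[UW] − E[U]E[W] = -12.6 − (-3.9)(3.1) = -0.51
V(U) = 2.19,  V(W) = 0.99
ρ = -0.51 / √(2.19·0.99) ≈ -0.3464

-0.3464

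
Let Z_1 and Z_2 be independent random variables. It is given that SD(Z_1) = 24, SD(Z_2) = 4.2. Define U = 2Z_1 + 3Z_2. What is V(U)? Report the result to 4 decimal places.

V(Z_1) = 576, V(Z_2) = 17.64
By independence, V(U) = (2)²V(Z_1) + (3)²V(Z_2)
= (2)²·576 + (3)²·17.64 = 2462.76

2462.7600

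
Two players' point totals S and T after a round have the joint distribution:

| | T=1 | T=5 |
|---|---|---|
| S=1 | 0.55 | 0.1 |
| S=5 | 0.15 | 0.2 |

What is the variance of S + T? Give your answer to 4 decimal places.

10.0400

E[S] = 2.4,  E[T] = 2.2,  E[ST] = 6.8
var(S) = 9.4 − (2.4)² = 3.64;  var(T) = 8.2 − (2.2)² = 3.36
Cov(S,T) = 6.8 − (2.4)(2.2) = 1.52
var(S + T) = (1)²·3.64 + (1)²·3.36 + 2·(1)·(1)·1.52 = 10.04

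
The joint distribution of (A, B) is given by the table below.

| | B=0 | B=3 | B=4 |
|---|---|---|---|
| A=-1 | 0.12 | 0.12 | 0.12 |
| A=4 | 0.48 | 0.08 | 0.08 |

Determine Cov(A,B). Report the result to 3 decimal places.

E[A] = 2.2,  E[B] = 1.4
E[AB] = 1.4
Cov(A,B) = E[AB] − E[A]E[B] = 1.4 − (2.2)(1.4) = -1.68

-1.680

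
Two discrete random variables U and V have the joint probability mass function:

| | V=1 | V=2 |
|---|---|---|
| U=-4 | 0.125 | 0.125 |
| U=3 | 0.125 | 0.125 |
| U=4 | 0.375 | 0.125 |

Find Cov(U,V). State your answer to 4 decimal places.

E[U] = 1.75,  E[V] = 1.375
E[UV] = 2.125
Cov(U,V) = E[UV] − E[U]E[V] = 2.125 − (1.75)(1.375) = -0.28125

-0.2813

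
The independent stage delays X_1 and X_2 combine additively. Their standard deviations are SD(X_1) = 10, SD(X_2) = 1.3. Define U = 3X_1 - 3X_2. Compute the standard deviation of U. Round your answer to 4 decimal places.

30.2524

V(X_1) = 100, V(X_2) = 1.69
By independence, V(U) = (3)²V(X_1) + (-3)²V(X_2)
= (3)²·100 + (-3)²·1.69 = 915.21
SD(U) = √915.21 ≈ 30.2524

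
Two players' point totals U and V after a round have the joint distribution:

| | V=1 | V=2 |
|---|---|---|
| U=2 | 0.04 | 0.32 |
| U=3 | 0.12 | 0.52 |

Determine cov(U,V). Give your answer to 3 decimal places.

E[U] = 2.64,  E[V] = 1.84
E[UV] = 4.84
cov(U,V) = E[UV] − E[U]E[V] = 4.84 − (2.64)(1.84) = -0.0176

-0.018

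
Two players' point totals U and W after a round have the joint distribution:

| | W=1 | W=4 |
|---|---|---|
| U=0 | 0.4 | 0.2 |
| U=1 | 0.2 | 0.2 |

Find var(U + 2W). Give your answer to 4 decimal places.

9.3600

E[U] = 0.4,  E[W] = 2.2,  E[UW] = 1
var(U) = 0.4 − (0.4)² = 0.24;  var(W) = 7 − (2.2)² = 2.16
cov(U,W) = 1 − (0.4)(2.2) = 0.12
var(U + 2W) = (1)²·0.24 + (2)²·2.16 + 2·(1)·(2)·0.12 = 9.36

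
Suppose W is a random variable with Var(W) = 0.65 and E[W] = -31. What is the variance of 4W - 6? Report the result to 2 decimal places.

Var(4W - 6) = (4)²·Var(W) = 16·0.65 = 10.4

10.40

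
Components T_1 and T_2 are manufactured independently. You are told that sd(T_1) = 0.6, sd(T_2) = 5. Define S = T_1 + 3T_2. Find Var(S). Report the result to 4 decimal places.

225.3600

Var(T_1) = 0.36, Var(T_2) = 25
By independence, Var(S) = (1)²Var(T_1) + (3)²Var(T_2)
= (1)²·0.36 + (3)²·25 = 225.36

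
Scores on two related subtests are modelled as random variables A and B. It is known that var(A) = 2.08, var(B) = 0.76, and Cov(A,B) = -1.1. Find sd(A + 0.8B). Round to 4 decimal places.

var(A + 0.8B) = (1)²·var(A) + (0.8)²·var(B) + 2·(1)·(0.8)·Cov(A,B)
= 1·2.08 + 0.64·0.76 + 1.6·-1.1 = 0.8064
sd(A + 0.8B) = √0.8064 ≈ 0.8980

0.8980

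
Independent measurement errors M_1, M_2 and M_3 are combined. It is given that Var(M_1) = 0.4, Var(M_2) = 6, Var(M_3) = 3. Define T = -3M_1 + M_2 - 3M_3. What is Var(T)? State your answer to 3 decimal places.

By independence, Var(T) = (-3)²Var(M_1) + (1)²Var(M_2) + (-3)²Var(M_3)
= (-3)²·0.4 + (1)²·6 + (-3)²·3 = 36.6

36.600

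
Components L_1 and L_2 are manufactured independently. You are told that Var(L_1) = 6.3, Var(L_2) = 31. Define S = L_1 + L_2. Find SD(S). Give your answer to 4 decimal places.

By independence, Var(S) = (1)²Var(L_1) + (1)²Var(L_2)
= (1)²·6.3 + (1)²·31 = 37.3
SD(S) = √37.3 ≈ 6.1074

6.1074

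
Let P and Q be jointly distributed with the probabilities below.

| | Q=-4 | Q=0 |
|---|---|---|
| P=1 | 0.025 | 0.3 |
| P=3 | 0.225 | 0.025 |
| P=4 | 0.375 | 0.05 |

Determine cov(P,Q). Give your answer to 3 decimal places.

-1.863

E[P] = 2.775,  E[Q] = -2.5
E[PQ] = -8.8
cov(P,Q) = E[PQ] − E[P]E[Q] = -8.8 − (2.775)(-2.5) = -1.8625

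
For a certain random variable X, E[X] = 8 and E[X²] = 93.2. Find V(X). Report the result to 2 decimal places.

V(X) = 93.2 − (8)² = 29.2

29.20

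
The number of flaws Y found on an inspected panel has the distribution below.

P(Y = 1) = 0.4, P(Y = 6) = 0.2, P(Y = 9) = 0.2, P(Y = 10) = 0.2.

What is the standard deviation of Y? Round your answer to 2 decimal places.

E[Y] = (1)(0.4) + (6)(0.2) + (9)(0.2) + (10)(0.2) = 5.4
E[Y²] = (1)²(0.4) + (6)²(0.2) + (9)²(0.2) + (10)²(0.2) = 43.8
var(Y) = E[Y²] − (E[Y])² = 43.8 − (5.4)² = 14.64
σ(Y) = √14.64 ≈ 3.83

3.83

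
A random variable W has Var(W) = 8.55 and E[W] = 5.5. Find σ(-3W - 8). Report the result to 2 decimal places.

Var(-3W - 8) = (-3)²·8.55 = 76.95
σ(-3W - 8) = √76.95 ≈ 8.77

8.77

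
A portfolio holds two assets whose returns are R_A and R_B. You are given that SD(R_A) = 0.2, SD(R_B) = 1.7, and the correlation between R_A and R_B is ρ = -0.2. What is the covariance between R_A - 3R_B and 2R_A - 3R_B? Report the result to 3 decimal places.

26.702

Var(R_A) = (0.2)² = 0.04;  Var(R_B) = (1.7)² = 2.89
cov(R_A,R_B) = ρ·SD(R_A)·SD(R_B) = -0.2·0.2·1.7 = -0.068
cov(R_A - 3R_B, 2R_A - 3R_B) = (1)(2)Var(R_A) + (-3)(-3)Var(R_B) + [(1)(-3) + (-3)(2)]cov(R_A,R_B)
= 2·0.04 + 9·2.89 + -9·-0.068 = 26.702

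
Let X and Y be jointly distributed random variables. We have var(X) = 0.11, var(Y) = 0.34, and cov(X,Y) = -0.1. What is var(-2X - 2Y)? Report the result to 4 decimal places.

1.0000

var(-2X - 2Y) = (-2)²·var(X) + (-2)²·var(Y) + 2·(-2)·(-2)·cov(X,Y)
= 4·0.11 + 4·0.34 + 8·-0.1 = 1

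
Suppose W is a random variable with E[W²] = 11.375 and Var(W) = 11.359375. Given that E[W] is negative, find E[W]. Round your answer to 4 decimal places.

-0.1250

(E[W])² = E[W²] − Var(W) = 11.375 − 11.359375 = 0.015625
E[W] = −√0.015625 = -0.125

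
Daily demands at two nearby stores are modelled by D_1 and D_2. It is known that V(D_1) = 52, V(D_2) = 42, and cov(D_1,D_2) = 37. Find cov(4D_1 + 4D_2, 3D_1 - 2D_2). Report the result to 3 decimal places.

cov(4D_1 + 4D_2, 3D_1 - 2D_2) = (4)(3)V(D_1) + (4)(-2)V(D_2) + [(4)(-2) + (4)(3)]cov(D_1,D_2)
= 12·52 + -8·42 + 4·37 = 436

436.000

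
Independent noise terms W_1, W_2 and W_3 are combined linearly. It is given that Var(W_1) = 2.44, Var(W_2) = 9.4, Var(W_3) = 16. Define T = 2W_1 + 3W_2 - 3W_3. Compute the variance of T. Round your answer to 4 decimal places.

238.3600

By independence, Var(T) = (2)²Var(W_1) + (3)²Var(W_2) + (-3)²Var(W_3)
= (2)²·2.44 + (3)²·9.4 + (-3)²·16 = 238.36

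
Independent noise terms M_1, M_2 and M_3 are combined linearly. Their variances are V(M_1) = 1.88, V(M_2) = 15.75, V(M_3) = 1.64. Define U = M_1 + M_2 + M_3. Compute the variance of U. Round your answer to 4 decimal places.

By independence, V(U) = (1)²V(M_1) + (1)²V(M_2) + (1)²V(M_3)
= (1)²·1.88 + (1)²·15.75 + (1)²·1.64 = 19.27

19.2700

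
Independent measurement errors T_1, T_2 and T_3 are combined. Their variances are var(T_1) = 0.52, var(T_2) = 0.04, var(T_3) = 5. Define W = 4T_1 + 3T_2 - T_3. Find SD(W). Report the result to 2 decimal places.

By independence, var(W) = (4)²var(T_1) + (3)²var(T_2) + (-1)²var(T_3)
= (4)²·0.52 + (3)²·0.04 + (-1)²·5 = 13.68
SD(W) = √13.68 ≈ 3.70

3.70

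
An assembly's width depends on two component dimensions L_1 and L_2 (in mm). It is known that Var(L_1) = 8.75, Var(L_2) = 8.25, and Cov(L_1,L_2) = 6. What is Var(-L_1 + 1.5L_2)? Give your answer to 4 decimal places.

Var(-L_1 + 1.5L_2) = (-1)²·Var(L_1) + (1.5)²·Var(L_2) + 2·(-1)·(1.5)·Cov(L_1,L_2)
= 1·8.75 + 2.25·8.25 + -3·6 = 9.3125

9.3125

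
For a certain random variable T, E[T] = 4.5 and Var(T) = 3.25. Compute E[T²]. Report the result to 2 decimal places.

23.50

E[T²] = Var(T) + (E[T])² = 3.25 + (4.5)² = 23.5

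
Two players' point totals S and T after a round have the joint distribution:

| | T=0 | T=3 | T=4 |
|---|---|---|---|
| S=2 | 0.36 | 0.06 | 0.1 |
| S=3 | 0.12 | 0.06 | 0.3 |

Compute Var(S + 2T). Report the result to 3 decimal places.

E[S] = 2.48,  E[T] = 1.96,  E[ST] = 5.3
Var(S) = 6.4 − (2.48)² = 0.2496;  Var(T) = 7.48 − (1.96)² = 3.6384
Cov(S,T) = 5.3 − (2.48)(1.96) = 0.4392
Var(S + 2T) = (1)²·0.2496 + (2)²·3.6384 + 2·(1)·(2)·0.4392 = 16.56

16.560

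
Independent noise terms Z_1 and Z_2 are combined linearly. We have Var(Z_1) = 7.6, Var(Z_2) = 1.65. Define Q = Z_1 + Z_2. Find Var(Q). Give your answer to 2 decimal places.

By independence, Var(Q) = (1)²Var(Z_1) + (1)²Var(Z_2)
= (1)²·7.6 + (1)²·1.65 = 9.25

9.25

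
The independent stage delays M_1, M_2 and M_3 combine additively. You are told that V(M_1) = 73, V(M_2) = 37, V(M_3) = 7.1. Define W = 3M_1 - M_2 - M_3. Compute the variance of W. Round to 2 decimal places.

By independence, V(W) = (3)²V(M_1) + (-1)²V(M_2) + (-1)²V(M_3)
= (3)²·73 + (-1)²·37 + (-1)²·7.1 = 701.1

701.10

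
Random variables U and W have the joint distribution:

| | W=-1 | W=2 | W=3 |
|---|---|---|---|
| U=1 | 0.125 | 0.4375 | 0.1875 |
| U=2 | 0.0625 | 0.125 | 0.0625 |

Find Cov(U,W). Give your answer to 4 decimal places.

E[U] = 1.25,  E[W] = 1.6875
E[UW] = 2.0625
Cov(U,W) = E[UW] − E[U]E[W] = 2.0625 − (1.25)(1.6875) = -0.046875

-0.0469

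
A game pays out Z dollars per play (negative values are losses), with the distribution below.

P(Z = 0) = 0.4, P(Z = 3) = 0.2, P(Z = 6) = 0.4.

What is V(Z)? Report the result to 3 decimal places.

7.200

E[Z] = (0)(0.4) + (3)(0.2) + (6)(0.4) = 3
E[Z²] = (0)²(0.4) + (3)²(0.2) + (6)²(0.4) = 16.2
V(Z) = E[Z²] − (E[Z])² = 16.2 − (3)² = 7.2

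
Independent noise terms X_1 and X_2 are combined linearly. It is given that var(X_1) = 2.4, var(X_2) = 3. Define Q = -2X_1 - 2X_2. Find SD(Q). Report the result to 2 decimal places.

By independence, var(Q) = (-2)²var(X_1) + (-2)²var(X_2)
= (-2)²·2.4 + (-2)²·3 = 21.6
SD(Q) = √21.6 ≈ 4.65

4.65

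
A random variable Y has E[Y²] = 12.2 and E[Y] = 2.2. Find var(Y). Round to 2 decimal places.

7.36

var(Y) = 12.2 − (2.2)² = 7.36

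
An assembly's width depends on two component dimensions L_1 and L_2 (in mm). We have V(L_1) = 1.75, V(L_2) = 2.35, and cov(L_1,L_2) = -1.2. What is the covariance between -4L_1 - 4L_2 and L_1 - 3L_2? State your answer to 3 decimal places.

cov(-4L_1 - 4L_2, L_1 - 3L_2) = (-4)(1)V(L_1) + (-4)(-3)V(L_2) + [(-4)(-3) + (-4)(1)]cov(L_1,L_2)
= -4·1.75 + 12·2.35 + 8·-1.2 = 11.6

11.600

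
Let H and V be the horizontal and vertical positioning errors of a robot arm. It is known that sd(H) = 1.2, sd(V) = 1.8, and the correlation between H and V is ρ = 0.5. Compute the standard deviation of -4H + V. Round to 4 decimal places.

var(H) = (1.2)² = 1.44;  var(V) = (1.8)² = 3.24
cov(H,V) = ρ·sd(H)·sd(V) = 0.5·1.2·1.8 = 1.08
var(-4H + V) = (-4)²·var(H) + (1)²·var(V) + 2·(-4)·(1)·cov(H,V)
= 16·1.44 + 1·3.24 + -8·1.08 = 17.64
sd(-4H + V) = √17.64 ≈ 4.2000

4.2000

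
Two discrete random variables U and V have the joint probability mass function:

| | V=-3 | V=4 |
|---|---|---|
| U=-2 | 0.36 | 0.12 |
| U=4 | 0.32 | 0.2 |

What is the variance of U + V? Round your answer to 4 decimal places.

22.4704

E[U] = 1.12,  E[V] = -0.76,  E[UV] = 0.56
Var(U) = 10.24 − (1.12)² = 8.9856;  Var(V) = 11.24 − (-0.76)² = 10.6624
cov(U,V) = 0.56 − (1.12)(-0.76) = 1.4112
Var(U + V) = (1)²·8.9856 + (1)²·10.6624 + 2·(1)·(1)·1.4112 = 22.4704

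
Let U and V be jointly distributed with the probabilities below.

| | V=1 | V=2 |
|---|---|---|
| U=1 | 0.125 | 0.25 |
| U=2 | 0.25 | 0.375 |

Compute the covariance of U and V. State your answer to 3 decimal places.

E[U] = 1.625,  E[V] = 1.625
E[UV] = 2.625
Cov(U,V) = E[UV] − E[U]E[V] = 2.625 − (1.625)(1.625) = -0.015625

-0.016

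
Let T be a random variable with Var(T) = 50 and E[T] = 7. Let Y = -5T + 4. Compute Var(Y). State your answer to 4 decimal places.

Var(-5T + 4) = (-5)²·Var(T) = 25·50 = 1250

1250.0000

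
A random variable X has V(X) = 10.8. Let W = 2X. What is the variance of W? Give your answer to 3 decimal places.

43.200

V(2X) = (2)²·V(X) = 4·10.8 = 43.2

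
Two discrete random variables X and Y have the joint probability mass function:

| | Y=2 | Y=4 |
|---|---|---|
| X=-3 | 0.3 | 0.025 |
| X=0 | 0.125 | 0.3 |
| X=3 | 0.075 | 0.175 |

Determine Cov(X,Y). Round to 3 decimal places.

E[X] = -0.225,  E[Y] = 3
E[XY] = 0.45
Cov(X,Y) = E[XY] − E[X]E[Y] = 0.45 − (-0.225)(3) = 1.125

1.125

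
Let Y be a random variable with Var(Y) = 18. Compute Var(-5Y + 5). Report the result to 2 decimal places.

450.00

Var(-5Y + 5) = (-5)²·Var(Y) = 25·18 = 450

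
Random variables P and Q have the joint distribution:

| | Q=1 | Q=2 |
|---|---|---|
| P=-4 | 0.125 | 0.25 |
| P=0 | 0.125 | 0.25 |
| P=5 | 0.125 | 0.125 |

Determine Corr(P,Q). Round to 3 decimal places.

-0.129

E[P] = -0.25,  E[Q] = 1.625
E[PQ] = -0.625
Cov(P,Q) = E[PQ] − E[P]E[Q] = -0.625 − (-0.25)(1.625) = -0.21875
V(P) = 12.1875,  V(Q) = 0.234375
ρ = -0.21875 / √(12.1875·0.234375) ≈ -0.129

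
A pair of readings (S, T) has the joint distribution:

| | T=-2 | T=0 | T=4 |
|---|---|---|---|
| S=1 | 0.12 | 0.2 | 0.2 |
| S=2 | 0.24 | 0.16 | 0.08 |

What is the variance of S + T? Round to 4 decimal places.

5.3056

E[S] = 1.48,  E[T] = 0.4,  E[ST] = 0.24
Var(S) = 2.44 − (1.48)² = 0.2496;  Var(T) = 5.92 − (0.4)² = 5.76
cov(S,T) = 0.24 − (1.48)(0.4) = -0.352
Var(S + T) = (1)²·0.2496 + (1)²·5.76 + 2·(1)·(1)·-0.352 = 5.3056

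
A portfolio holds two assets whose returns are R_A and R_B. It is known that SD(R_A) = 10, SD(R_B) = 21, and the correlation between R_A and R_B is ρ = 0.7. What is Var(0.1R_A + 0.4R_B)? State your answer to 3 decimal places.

83.320

Var(R_A) = (10)² = 100;  Var(R_B) = (21)² = 441
Cov(R_A,R_B) = ρ·SD(R_A)·SD(R_B) = 0.7·10·21 = 147
Var(0.1R_A + 0.4R_B) = (0.1)²·Var(R_A) + (0.4)²·Var(R_B) + 2·(0.1)·(0.4)·Cov(R_A,R_B)
= 0.01·100 + 0.16·441 + 0.08·147 = 83.32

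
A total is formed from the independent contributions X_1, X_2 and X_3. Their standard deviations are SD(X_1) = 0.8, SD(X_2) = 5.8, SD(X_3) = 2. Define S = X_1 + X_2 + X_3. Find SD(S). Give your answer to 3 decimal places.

Var(X_1) = 0.64, Var(X_2) = 33.64, Var(X_3) = 4
By independence, Var(S) = (1)²Var(X_1) + (1)²Var(X_2) + (1)²Var(X_3)
= (1)²·0.64 + (1)²·33.64 + (1)²·4 = 38.28
SD(S) = √38.28 ≈ 6.187

6.187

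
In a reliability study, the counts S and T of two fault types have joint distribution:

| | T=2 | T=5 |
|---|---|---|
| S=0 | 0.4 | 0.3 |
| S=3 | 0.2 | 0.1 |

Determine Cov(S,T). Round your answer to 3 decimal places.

E[S] = 0.9,  E[T] = 3.2
E[ST] = 2.7
Cov(S,T) = E[ST] − E[S]E[T] = 2.7 − (0.9)(3.2) = -0.18

-0.180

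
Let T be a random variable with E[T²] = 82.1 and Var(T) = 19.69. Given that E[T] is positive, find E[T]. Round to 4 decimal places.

7.9000

(E[T])² = E[T²] − Var(T) = 82.1 − 19.69 = 62.41
E[T] = √62.41 = 7.9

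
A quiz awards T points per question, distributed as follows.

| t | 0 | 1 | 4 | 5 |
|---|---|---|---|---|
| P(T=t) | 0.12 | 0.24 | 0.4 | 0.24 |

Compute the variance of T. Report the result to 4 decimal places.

3.3984

E[T] = (0)(0.12) + (1)(0.24) + (4)(0.4) + (5)(0.24) = 3.04
E[T²] = (0)²(0.12) + (1)²(0.24) + (4)²(0.4) + (5)²(0.24) = 12.64
Var(T) = E[T²] − (E[T])² = 12.64 − (3.04)² = 3.3984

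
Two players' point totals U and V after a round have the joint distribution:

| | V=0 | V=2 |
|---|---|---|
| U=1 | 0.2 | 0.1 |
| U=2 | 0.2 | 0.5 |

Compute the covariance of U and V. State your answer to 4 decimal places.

E[U] = 1.7,  E[V] = 1.2
E[UV] = 2.2
Cov(U,V) = E[UV] − E[U]E[V] = 2.2 − (1.7)(1.2) = 0.16

0.1600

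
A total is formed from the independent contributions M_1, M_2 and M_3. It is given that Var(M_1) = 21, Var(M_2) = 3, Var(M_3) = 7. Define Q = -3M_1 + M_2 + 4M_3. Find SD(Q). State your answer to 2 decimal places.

By independence, Var(Q) = (-3)²Var(M_1) + (1)²Var(M_2) + (4)²Var(M_3)
= (-3)²·21 + (1)²·3 + (4)²·7 = 304
SD(Q) = √304 ≈ 17.44

17.44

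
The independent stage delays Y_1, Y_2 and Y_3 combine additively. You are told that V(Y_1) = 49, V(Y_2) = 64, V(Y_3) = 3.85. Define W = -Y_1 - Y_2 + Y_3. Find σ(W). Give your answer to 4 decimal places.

By independence, V(W) = (-1)²V(Y_1) + (-1)²V(Y_2) + (1)²V(Y_3)
= (-1)²·49 + (-1)²·64 + (1)²·3.85 = 116.85
σ(W) = √116.85 ≈ 10.8097

10.8097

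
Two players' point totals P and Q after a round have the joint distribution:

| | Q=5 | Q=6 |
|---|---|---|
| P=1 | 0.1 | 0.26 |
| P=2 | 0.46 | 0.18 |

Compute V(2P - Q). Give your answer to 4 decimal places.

1.5744

E[P] = 1.64,  E[Q] = 5.44,  E[PQ] = 8.82
V(P) = 2.92 − (1.64)² = 0.2304;  V(Q) = 29.84 − (5.44)² = 0.2464
cov(P,Q) = 8.82 − (1.64)(5.44) = -0.1016
V(2P - Q) = (2)²·0.2304 + (-1)²·0.2464 + 2·(2)·(-1)·-0.1016 = 1.5744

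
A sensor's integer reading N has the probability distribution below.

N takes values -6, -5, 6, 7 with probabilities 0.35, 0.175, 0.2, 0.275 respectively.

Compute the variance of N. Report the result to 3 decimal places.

E[N] = (-6)(0.35) + (-5)(0.175) + (6)(0.2) + (7)(0.275) = 0.15
E[N²] = (-6)²(0.35) + (-5)²(0.175) + (6)²(0.2) + (7)²(0.275) = 37.65
var(N) = E[N²] − (E[N])² = 37.65 − (0.15)² = 37.6275

37.628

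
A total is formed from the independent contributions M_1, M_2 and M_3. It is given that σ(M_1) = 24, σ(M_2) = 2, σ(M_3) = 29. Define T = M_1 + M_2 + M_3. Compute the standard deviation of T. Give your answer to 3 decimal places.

Var(M_1) = 576, Var(M_2) = 4, Var(M_3) = 841
By independence, Var(T) = (1)²Var(M_1) + (1)²Var(M_2) + (1)²Var(M_3)
= (1)²·576 + (1)²·4 + (1)²·841 = 1421
σ(T) = √1421 ≈ 37.696

37.696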